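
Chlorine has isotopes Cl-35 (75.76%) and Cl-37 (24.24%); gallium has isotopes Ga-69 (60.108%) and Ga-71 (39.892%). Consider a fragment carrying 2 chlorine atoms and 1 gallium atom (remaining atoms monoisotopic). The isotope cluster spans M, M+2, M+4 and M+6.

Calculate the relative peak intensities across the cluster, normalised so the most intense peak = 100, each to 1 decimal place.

76.7 : 100.0 : 40.4 : 5.2

Chlorine pattern (n=2): 0.57395776 : 0.36728448 : 0.05875776
Gallium pattern (n=1): 0.60108 : 0.39892
Convolve the two distributions (both contribute in 2-u steps):
  M: 0.57395776×0.60108 = 0.344995
  M+2: 0.57395776×0.39892 + 0.36728448×0.60108 = 0.449731
  M+4: 0.36728448×0.39892 + 0.05875776×0.60108 = 0.181835
  M+6: 0.05875776×0.39892 = 0.023440
Scale to base peak (0.449731) = 100: 76.7 : 100.0 : 40.4 : 5.2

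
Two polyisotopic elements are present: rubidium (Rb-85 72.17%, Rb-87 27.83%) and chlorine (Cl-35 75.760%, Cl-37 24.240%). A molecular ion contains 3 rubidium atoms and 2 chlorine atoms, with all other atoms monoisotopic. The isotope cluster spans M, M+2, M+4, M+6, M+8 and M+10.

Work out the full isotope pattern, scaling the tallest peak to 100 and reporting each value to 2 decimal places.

55.66 : 100.00 : 71.73 : 25.67 : 4.58 : 0.33

Rubidium pattern (n=3): 0.37589809 : 0.43485841 : 0.16768892 : 0.02155458
Chlorine pattern (n=2): 0.57395776 : 0.36728448 : 0.05875776
Convolve the two distributions (both contribute in 2-u steps):
  M: 0.37589809×0.57395776 = 0.215750
  M+2: 0.37589809×0.36728448 + 0.43485841×0.57395776 = 0.387652
  M+4: 0.37589809×0.05875776 + 0.43485841×0.36728448 + 0.16768892×0.57395776 = 0.278050
  M+6: 0.43485841×0.05875776 + 0.16768892×0.36728448 + 0.02155458×0.57395776 = 0.099512
  M+8: 0.16768892×0.05875776 + 0.02155458×0.36728448 = 0.017770
  M+10: 0.02155458×0.05875776 = 0.001266
Scale to base peak (0.387652) = 100: 55.66 : 100.00 : 71.73 : 25.67 : 4.58 : 0.33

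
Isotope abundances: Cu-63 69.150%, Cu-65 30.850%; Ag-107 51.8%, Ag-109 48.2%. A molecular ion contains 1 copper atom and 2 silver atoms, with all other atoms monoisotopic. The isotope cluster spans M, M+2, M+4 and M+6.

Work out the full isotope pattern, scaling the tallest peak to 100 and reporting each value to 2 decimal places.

Copper pattern (n=1): 0.6915 : 0.3085
Silver pattern (n=2): 0.268324 : 0.499352 : 0.232324
Convolve the two distributions (both contribute in 2-u steps):
  M: 0.6915×0.268324 = 0.185546
  M+2: 0.6915×0.499352 + 0.3085×0.268324 = 0.428080
  M+4: 0.6915×0.232324 + 0.3085×0.499352 = 0.314702
  M+6: 0.3085×0.232324 = 0.071672
Scale to base peak (0.428080) = 100: 43.34 : 100.00 : 73.51 : 16.74

43.34 : 100.00 : 73.51 : 16.74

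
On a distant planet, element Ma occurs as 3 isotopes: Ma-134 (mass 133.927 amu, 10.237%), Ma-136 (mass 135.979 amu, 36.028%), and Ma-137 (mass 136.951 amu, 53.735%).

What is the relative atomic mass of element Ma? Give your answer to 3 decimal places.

136.291 amu

Ar = Σ fᵢ·mᵢ = 0.10237 × 133.927 + 0.36028 × 135.979 + 0.53735 × 136.951
= 13.7101 + 48.9905 + 73.5906 = 136.2912 amu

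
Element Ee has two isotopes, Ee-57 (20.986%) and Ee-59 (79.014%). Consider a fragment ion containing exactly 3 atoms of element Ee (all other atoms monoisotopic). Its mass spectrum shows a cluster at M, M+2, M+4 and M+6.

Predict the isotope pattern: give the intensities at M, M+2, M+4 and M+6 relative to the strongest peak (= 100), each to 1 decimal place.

Expanding (0.20986 + 0.79014)^3:
P(M) = 0.20986^3 = 0.009242
P(M+2) = 3 × 0.20986^2 × 0.79014^1 = 0.104396
P(M+4) = 3 × 0.20986^1 × 0.79014^2 = 0.393060
P(M+6) = 0.79014^3 = 0.493301
The M+6 peak is largest (0.493301); scaling to 100 gives 1.9 : 21.2 : 79.7 : 100.0.

1.9 : 21.2 : 79.7 : 100.0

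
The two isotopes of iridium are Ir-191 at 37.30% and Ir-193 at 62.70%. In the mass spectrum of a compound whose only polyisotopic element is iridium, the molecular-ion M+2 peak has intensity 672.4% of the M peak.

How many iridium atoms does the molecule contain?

The M+2/M ratio from n Ir atoms is n · q/p = n · 0.6270/0.3730.
n = 6.724 × 0.3730/0.6270 = 4.00 ≈ 4

4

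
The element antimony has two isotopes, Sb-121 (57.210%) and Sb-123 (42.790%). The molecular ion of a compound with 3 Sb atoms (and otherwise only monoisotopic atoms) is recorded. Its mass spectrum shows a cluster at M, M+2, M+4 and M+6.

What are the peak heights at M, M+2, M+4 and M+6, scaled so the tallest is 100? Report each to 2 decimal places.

Expanding (0.57210 + 0.42790)^3:
P(M) = 0.57210^3 = 0.187247
P(M+2) = 3 × 0.57210^2 × 0.42790^1 = 0.420153
P(M+4) = 3 × 0.57210^1 × 0.42790^2 = 0.314252
P(M+6) = 0.42790^3 = 0.078348
The M+2 peak is largest (0.420153); scaling to 100 gives 44.57 : 100.00 : 74.79 : 18.65.

44.57 : 100.00 : 74.79 : 18.65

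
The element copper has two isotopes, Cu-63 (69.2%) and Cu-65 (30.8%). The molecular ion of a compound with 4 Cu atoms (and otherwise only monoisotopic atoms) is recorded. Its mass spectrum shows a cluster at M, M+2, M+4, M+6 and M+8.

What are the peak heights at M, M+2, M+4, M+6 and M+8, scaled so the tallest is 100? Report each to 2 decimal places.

Expanding (0.692 + 0.308)^4:
P(M) = 0.692^4 = 0.229311
P(M+2) = 4 × 0.692^3 × 0.308^1 = 0.408253
P(M+4) = 6 × 0.692^2 × 0.308^2 = 0.272562
P(M+6) = 4 × 0.692^1 × 0.308^3 = 0.080876
P(M+8) = 0.308^4 = 0.008999
The M+2 peak is largest (0.408253); scaling to 100 gives 56.17 : 100.00 : 66.76 : 19.81 : 2.20.

56.17 : 100.00 : 66.76 : 19.81 : 2.20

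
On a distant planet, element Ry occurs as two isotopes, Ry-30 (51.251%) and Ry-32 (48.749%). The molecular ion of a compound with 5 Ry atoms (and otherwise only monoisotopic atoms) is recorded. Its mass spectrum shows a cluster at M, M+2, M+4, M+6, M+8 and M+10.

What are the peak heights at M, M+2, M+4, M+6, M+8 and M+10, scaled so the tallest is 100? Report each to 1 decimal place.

11.1 : 52.6 : 100.0 : 95.1 : 45.2 : 8.6

Each Ry atom is independently Ry-30 (p = 0.51251) or Ry-32 (q = 0.48749); the cluster is the binomial expansion (p + q)^5.
P(M) = 0.51251^5 = 0.035360
P(M+2) = 5 × 0.51251^4 × 0.48749^1 = 0.168169
P(M+4) = 10 × 0.51251^3 × 0.48749^2 = 0.319918
P(M+6) = 10 × 0.51251^2 × 0.48749^3 = 0.304300
P(M+8) = 5 × 0.51251^1 × 0.48749^4 = 0.144722
P(M+10) = 0.48749^5 = 0.027531
The M+4 peak is largest (0.319918); scaling to 100 gives 11.1 : 52.6 : 100.0 : 95.1 : 45.2 : 8.6.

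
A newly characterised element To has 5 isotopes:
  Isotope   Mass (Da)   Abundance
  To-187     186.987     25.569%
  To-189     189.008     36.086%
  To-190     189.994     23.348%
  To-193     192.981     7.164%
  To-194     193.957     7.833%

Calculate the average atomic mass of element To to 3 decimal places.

189.394 Da

Average mass = Σ (abundance × isotope mass) = 0.25569 × 186.987 + 0.36086 × 189.008 + 0.23348 × 189.994 + 0.07164 × 192.981 + 0.07833 × 193.957
= 47.8107 + 68.2054 + 44.3598 + 13.8252 + 15.1927 = 189.3938 Da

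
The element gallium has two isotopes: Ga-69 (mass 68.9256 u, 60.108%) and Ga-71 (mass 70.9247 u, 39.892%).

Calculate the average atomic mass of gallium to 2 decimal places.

The abundance-weighted mean is 0.60108 × 68.9256 + 0.39892 × 70.9247
= 41.42980 + 28.29328 = 69.72308 u

69.72 u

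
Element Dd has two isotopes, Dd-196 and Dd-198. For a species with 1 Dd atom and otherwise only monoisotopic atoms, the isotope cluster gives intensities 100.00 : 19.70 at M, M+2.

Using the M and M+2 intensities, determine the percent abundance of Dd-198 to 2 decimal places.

Write p for the Dd-196 fraction. I(M+2)/I(M) = [C(1,1)·p^0·(1−p)] / p^1 = 1·(1−p)/p = 19.70/100.00 = 0.1970
(1−p)/p = 0.1970/1 = 0.1970  ⇒  p = 1/(1 + 0.1970) = 0.8354
Dd-196: 83.54%, Dd-198: 16.46%.

16.46%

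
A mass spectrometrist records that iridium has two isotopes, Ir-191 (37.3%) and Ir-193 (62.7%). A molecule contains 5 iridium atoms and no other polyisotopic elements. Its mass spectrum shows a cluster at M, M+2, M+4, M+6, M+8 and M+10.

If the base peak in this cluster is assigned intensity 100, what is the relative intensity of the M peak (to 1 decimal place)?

Binomial terms of (0.373 + 0.627)^5: M 0.0072, M+2 0.0607, M+4 0.2040, M+6 0.3429, M+8 0.2882, M+10 0.0969 → M+6 is the base peak.
P(M+6) = C(5,3) × 0.373^2 × 0.627^3 = 10 × 0.139129 × 0.24649188 = 0.342942 (base)
P(M) = C(5,0) × 0.373^5 × 0.627^0 = 1 × 0.00722012 × 1.0000 = 0.007220
Relative intensity = 0.007220 / 0.342942 × 100 = 2.1

2.1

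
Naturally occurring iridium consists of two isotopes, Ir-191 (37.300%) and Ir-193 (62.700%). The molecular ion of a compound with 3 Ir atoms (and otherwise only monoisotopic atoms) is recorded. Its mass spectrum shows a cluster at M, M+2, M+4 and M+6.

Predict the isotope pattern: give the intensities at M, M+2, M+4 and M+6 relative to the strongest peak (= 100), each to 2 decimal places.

11.80 : 59.49 : 100.00 : 56.03

Expanding (0.37300 + 0.62700)^3:
P(M) = 0.37300^3 = 0.051895
P(M+2) = 3 × 0.37300^2 × 0.62700^1 = 0.261702
P(M+4) = 3 × 0.37300^1 × 0.62700^2 = 0.439911
P(M+6) = 0.62700^3 = 0.246492
The M+4 peak is largest (0.439911); scaling to 100 gives 11.80 : 59.49 : 100.00 : 56.03.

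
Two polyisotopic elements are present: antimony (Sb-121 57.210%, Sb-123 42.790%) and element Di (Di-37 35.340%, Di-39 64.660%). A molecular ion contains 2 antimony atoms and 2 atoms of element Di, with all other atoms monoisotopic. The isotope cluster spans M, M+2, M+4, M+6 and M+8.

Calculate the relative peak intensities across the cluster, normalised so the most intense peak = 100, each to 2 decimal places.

10.66 : 54.95 : 100.00 : 75.20 : 19.96

Antimony pattern (n=2): 0.32729841 : 0.48960318 : 0.18309841
Element Di pattern (n=2): 0.12489156 : 0.45701688 : 0.41809156
Convolve the two distributions (both contribute in 2-u steps):
  M: 0.32729841×0.12489156 = 0.040877
  M+2: 0.32729841×0.45701688 + 0.48960318×0.12489156 = 0.210728
  M+4: 0.32729841×0.41809156 + 0.48960318×0.45701688 + 0.18309841×0.12489156 = 0.383465
  M+6: 0.48960318×0.41809156 + 0.18309841×0.45701688 = 0.288378
  M+8: 0.18309841×0.41809156 = 0.076552
Scale to base peak (0.383465) = 100: 10.66 : 54.95 : 100.00 : 75.20 : 19.96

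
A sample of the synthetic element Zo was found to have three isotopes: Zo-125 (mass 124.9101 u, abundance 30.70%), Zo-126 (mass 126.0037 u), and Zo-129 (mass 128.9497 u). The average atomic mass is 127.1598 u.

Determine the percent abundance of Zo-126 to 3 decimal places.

18.661%

The remaining 69.30% is split between Zo-126 (fraction x) and Zo-129 (fraction 0.6930 − x).
Substituting: 126.0037x + 128.9497(0.6930 − x) = 88.8123993
(126.0037 − 128.9497)x = -0.5497428  ⇒  x = 0.18661, y = 0.50639
Zo-126: 18.661%, Zo-129: 50.639%.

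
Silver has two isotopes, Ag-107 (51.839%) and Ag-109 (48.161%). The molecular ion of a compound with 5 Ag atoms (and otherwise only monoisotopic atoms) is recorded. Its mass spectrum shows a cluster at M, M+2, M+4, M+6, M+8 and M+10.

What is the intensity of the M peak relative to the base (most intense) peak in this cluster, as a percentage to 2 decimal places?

11.59%

Binomial terms of (0.51839 + 0.48161)^5: M 0.0374, M+2 0.1739, M+4 0.3231, M+6 0.3002, M+8 0.1394, M+10 0.0259 → M+4 is the base peak.
P(M+4) = C(5,2) × 0.51839^3 × 0.48161^2 = 10 × 0.13930601 × 0.23194819 = 0.323118 (base)
P(M) = C(5,0) × 0.51839^5 × 0.48161^0 = 1 × 0.03743545 × 1.0000 = 0.037435
Relative intensity = 0.037435 / 0.323118 × 100 = 11.59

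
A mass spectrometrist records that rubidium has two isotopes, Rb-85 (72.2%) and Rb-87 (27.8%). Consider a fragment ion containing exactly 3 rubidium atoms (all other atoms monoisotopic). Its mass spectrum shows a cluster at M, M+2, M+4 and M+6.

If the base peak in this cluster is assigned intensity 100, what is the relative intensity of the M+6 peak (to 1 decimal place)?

4.9

Binomial terms of (0.722 + 0.278)^3: M 0.3764, M+2 0.4348, M+4 0.1674, M+6 0.0215 → M+2 is the base peak.
P(M+2) = C(3,1) × 0.722^2 × 0.278^1 = 3 × 0.521284 × 0.2780 = 0.434751 (base)
P(M+6) = C(3,3) × 0.722^0 × 0.278^3 = 1 × 1.0000 × 0.02148495 = 0.021485
Relative intensity = 0.021485 / 0.434751 × 100 = 4.9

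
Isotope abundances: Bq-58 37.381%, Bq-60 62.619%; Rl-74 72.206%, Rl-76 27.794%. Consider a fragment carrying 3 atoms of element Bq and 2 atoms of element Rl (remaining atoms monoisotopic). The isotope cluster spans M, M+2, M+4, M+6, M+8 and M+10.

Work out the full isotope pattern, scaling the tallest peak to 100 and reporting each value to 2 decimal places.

8.04 : 46.60 : 100.00 : 95.91 : 39.13 : 5.60

Element Bq pattern (n=3): 0.05223394 : 0.26249994 : 0.43972831 : 0.24553781
Element Rl pattern (n=2): 0.52137064 : 0.40137871 : 0.07725064
Convolve the two distributions (both contribute in 2-u steps):
  M: 0.05223394×0.52137064 = 0.027233
  M+2: 0.05223394×0.40137871 + 0.26249994×0.52137064 = 0.157825
  M+4: 0.05223394×0.07725064 + 0.26249994×0.40137871 + 0.43972831×0.52137064 = 0.338658
  M+6: 0.26249994×0.07725064 + 0.43972831×0.40137871 + 0.24553781×0.52137064 = 0.324792
  M+8: 0.43972831×0.07725064 + 0.24553781×0.40137871 = 0.132523
  M+10: 0.24553781×0.07725064 = 0.018968
Scale to base peak (0.338658) = 100: 8.04 : 46.60 : 100.00 : 95.91 : 39.13 : 5.60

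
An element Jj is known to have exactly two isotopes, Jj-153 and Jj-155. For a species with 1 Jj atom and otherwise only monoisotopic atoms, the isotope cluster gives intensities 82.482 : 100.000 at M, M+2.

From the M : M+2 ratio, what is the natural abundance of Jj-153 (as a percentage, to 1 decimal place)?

Let p = fractional abundance of Jj-153. I(M+2)/I(M) = [C(1,1)·p^0·(1−p)] / p^1 = 1·(1−p)/p = 100.000/82.482 = 1.2124
(1−p)/p = 1.2124/1 = 1.2124  ⇒  p = 1/(1 + 1.2124) = 0.4520
Jj-153: 45.2%, Jj-155: 54.8%.

45.2%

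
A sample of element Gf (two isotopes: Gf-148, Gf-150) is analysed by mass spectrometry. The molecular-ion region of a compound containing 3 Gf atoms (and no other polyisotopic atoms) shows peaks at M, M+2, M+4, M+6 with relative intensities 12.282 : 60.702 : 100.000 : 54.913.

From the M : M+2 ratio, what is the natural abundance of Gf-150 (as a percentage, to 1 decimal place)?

62.2%

Write p for the Gf-148 fraction. I(M+2)/I(M) = [C(3,1)·p^2·(1−p)] / p^3 = 3·(1−p)/p = 60.702/12.282 = 4.9424
(1−p)/p = 4.9424/3 = 1.6475  ⇒  p = 1/(1 + 1.6475) = 0.3777
Gf-148: 37.8%, Gf-150: 62.2%.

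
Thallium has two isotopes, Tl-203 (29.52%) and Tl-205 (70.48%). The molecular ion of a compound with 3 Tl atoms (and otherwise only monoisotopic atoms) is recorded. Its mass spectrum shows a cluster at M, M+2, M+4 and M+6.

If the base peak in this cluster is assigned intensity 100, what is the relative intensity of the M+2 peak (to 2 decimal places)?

Term probabilities: M 0.0257, M+2 0.1843, M+4 0.4399, M+6 0.3501. Base peak = M+4.
P(M+4) = C(3,2) × 0.2952^1 × 0.7048^2 = 3 × 0.2952 × 0.49674304 = 0.439916 (base)
P(M+2) = C(3,1) × 0.2952^2 × 0.7048^1 = 3 × 0.08714304 × 0.7048 = 0.184255
Relative intensity = 0.184255 / 0.439916 × 100 = 41.88

41.88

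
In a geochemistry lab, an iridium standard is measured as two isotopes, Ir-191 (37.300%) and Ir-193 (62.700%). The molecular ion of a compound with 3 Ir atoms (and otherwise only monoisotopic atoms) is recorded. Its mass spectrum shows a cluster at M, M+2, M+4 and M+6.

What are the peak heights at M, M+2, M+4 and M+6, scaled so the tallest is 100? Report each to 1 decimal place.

The 3 Ir atoms are independent, so intensities follow the terms of (0.37300 + 0.62700)^3.
P(M) = 0.37300^3 = 0.051895
P(M+2) = 3 × 0.37300^2 × 0.62700^1 = 0.261702
P(M+4) = 3 × 0.37300^1 × 0.62700^2 = 0.439911
P(M+6) = 0.62700^3 = 0.246492
The M+4 peak is largest (0.439911); scaling to 100 gives 11.8 : 59.5 : 100.0 : 56.0.

11.8 : 59.5 : 100.0 : 56.0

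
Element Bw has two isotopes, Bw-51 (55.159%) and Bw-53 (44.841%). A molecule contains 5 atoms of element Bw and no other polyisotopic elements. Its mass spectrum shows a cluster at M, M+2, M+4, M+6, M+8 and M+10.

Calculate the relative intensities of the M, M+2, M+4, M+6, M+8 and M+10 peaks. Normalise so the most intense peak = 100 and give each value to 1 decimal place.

The 5 Bw atoms are independent, so intensities follow the terms of (0.55159 + 0.44841)^5.
P(M) = 0.55159^5 = 0.051060
P(M+2) = 5 × 0.55159^4 × 0.44841^1 = 0.207544
P(M+4) = 10 × 0.55159^3 × 0.44841^2 = 0.337442
P(M+6) = 10 × 0.55159^2 × 0.44841^3 = 0.274321
P(M+8) = 5 × 0.55159^1 × 0.44841^4 = 0.111503
P(M+10) = 0.44841^5 = 0.018129
The M+4 peak is largest (0.337442); scaling to 100 gives 15.1 : 61.5 : 100.0 : 81.3 : 33.0 : 5.4.

15.1 : 61.5 : 100.0 : 81.3 : 33.0 : 5.4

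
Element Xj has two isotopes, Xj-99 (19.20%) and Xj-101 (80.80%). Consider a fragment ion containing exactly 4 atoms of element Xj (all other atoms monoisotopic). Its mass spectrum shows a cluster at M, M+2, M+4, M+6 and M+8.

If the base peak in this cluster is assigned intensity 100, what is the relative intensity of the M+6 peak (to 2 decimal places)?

95.05

Binomial terms of (0.1920 + 0.8080)^4: M 0.0014, M+2 0.0229, M+4 0.1444, M+6 0.4051, M+8 0.4262 → M+8 is the base peak.
P(M+8) = C(4,4) × 0.1920^0 × 0.8080^4 = 1 × 1.0000 × 0.4262314 = 0.426231 (base)
P(M+6) = C(4,3) × 0.1920^1 × 0.8080^3 = 4 × 0.1920 × 0.52751411 = 0.405131
Relative intensity = 0.405131 / 0.426231 × 100 = 95.05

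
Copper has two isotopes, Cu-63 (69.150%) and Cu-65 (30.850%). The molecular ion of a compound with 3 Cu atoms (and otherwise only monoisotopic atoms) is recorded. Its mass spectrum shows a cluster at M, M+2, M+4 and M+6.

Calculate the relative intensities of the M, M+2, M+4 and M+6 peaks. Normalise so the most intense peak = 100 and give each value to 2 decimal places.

Expanding (0.69150 + 0.30850)^3:
P(M) = 0.69150^3 = 0.330656
P(M+2) = 3 × 0.69150^2 × 0.30850^1 = 0.442548
P(M+4) = 3 × 0.69150^1 × 0.30850^2 = 0.197435
P(M+6) = 0.30850^3 = 0.029361
The M+2 peak is largest (0.442548); scaling to 100 gives 74.72 : 100.00 : 44.61 : 6.63.

74.72 : 100.00 : 44.61 : 6.63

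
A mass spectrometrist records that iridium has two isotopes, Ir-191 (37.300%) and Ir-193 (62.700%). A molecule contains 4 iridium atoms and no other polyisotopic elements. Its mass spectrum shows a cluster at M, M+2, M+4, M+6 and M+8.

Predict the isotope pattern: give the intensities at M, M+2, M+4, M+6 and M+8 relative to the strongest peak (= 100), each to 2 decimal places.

5.26 : 35.39 : 89.23 : 100.00 : 42.02

Expanding (0.37300 + 0.62700)^4:
P(M) = 0.37300^4 = 0.019357
P(M+2) = 4 × 0.37300^3 × 0.62700^1 = 0.130153
P(M+4) = 6 × 0.37300^2 × 0.62700^2 = 0.328174
P(M+6) = 4 × 0.37300^1 × 0.62700^3 = 0.367766
P(M+8) = 0.62700^4 = 0.154550
The M+6 peak is largest (0.367766); scaling to 100 gives 5.26 : 35.39 : 89.23 : 100.00 : 42.02.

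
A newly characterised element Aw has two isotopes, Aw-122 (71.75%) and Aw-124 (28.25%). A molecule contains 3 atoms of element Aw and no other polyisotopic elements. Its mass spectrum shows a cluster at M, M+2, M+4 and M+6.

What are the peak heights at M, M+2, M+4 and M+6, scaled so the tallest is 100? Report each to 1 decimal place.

84.7 : 100.0 : 39.4 : 5.2

Expanding (0.7175 + 0.2825)^3:
P(M) = 0.7175^3 = 0.369373
P(M+2) = 3 × 0.7175^2 × 0.2825^1 = 0.436298
P(M+4) = 3 × 0.7175^1 × 0.2825^2 = 0.171783
P(M+6) = 0.2825^3 = 0.022545
The M+2 peak is largest (0.436298); scaling to 100 gives 84.7 : 100.0 : 39.4 : 5.2.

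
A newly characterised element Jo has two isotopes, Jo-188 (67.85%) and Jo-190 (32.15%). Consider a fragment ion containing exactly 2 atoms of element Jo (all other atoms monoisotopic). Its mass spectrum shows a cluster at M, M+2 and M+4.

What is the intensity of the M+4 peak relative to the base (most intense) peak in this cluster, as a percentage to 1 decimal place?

22.5%

(0.6785 + 0.3215)^2 gives M 0.4604, M+2 0.4363, M+4 0.1034; the largest is M.
P(M) = C(2,0) × 0.6785^2 × 0.3215^0 = 1 × 0.46036225 × 1.0000 = 0.460362 (base)
P(M+4) = C(2,2) × 0.6785^0 × 0.3215^2 = 1 × 1.0000 × 0.10336225 = 0.103362
Relative intensity = 0.103362 / 0.460362 × 100 = 22.5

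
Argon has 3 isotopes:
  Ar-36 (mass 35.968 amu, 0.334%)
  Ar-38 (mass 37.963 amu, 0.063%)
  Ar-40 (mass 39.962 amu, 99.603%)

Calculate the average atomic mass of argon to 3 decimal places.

39.947 amu

Average mass = Σ (abundance × isotope mass) = 0.00334 × 35.968 + 0.00063 × 37.963 + 0.99603 × 39.962
= 0.1201 + 0.0239 + 39.8034 = 39.9474 amu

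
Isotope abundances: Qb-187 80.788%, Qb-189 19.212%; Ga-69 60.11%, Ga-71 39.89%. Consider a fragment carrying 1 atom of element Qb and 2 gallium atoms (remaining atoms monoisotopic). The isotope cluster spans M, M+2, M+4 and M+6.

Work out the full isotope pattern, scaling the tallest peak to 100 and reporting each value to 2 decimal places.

Element Qb pattern (n=1): 0.80788 : 0.19212
Gallium pattern (n=2): 0.36132121 : 0.47955758 : 0.15912121
Convolve the two distributions (both contribute in 2-u steps):
  M: 0.80788×0.36132121 = 0.291904
  M+2: 0.80788×0.47955758 + 0.19212×0.36132121 = 0.456842
  M+4: 0.80788×0.15912121 + 0.19212×0.47955758 = 0.220683
  M+6: 0.19212×0.15912121 = 0.030570
Scale to base peak (0.456842) = 100: 63.90 : 100.00 : 48.31 : 6.69

63.90 : 100.00 : 48.31 : 6.69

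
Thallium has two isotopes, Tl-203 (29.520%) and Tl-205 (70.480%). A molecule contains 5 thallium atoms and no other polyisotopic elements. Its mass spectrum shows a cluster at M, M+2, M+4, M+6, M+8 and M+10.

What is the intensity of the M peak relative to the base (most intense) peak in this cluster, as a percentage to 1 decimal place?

0.6%

Term probabilities: M 0.0022, M+2 0.0268, M+4 0.1278, M+6 0.3051, M+8 0.3642, M+10 0.1739. Base peak = M+8.
P(M+8) = C(5,4) × 0.29520^1 × 0.70480^4 = 5 × 0.2952 × 0.24675365 = 0.364208 (base)
P(M) = C(5,0) × 0.29520^5 × 0.70480^0 = 1 × 0.00224172 × 1.0000 = 0.002242
Relative intensity = 0.002242 / 0.364208 × 100 = 0.6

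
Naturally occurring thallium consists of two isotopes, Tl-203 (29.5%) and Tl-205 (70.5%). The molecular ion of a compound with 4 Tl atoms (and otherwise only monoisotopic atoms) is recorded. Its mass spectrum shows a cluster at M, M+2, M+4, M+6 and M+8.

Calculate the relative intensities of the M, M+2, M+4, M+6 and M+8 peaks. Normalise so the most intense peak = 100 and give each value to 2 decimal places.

Each Tl atom is independently Tl-203 (p = 0.295) or Tl-205 (q = 0.705); the cluster is the binomial expansion (p + q)^4.
P(M) = 0.295^4 = 0.007573
P(M+2) = 4 × 0.295^3 × 0.705^1 = 0.072396
P(M+4) = 6 × 0.295^2 × 0.705^2 = 0.259522
P(M+6) = 4 × 0.295^1 × 0.705^3 = 0.413475
P(M+8) = 0.705^4 = 0.247034
The M+6 peak is largest (0.413475); scaling to 100 gives 1.83 : 17.51 : 62.77 : 100.00 : 59.75.

1.83 : 17.51 : 62.77 : 100.00 : 59.75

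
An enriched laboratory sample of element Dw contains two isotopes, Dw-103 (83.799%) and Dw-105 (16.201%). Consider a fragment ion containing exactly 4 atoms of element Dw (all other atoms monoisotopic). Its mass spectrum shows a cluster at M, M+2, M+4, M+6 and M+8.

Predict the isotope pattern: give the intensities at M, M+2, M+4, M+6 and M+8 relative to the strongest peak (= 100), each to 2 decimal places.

100.00 : 77.33 : 22.43 : 2.89 : 0.14

Each Dw atom is independently Dw-103 (p = 0.83799) or Dw-105 (q = 0.16201); the cluster is the binomial expansion (p + q)^4.
P(M) = 0.83799^4 = 0.493123
P(M+2) = 4 × 0.83799^3 × 0.16201^1 = 0.381345
P(M+4) = 6 × 0.83799^2 × 0.16201^2 = 0.110589
P(M+6) = 4 × 0.83799^1 × 0.16201^3 = 0.014254
P(M+8) = 0.16201^4 = 0.000689
The M peak is largest (0.493123); scaling to 100 gives 100.00 : 77.33 : 22.43 : 2.89 : 0.14.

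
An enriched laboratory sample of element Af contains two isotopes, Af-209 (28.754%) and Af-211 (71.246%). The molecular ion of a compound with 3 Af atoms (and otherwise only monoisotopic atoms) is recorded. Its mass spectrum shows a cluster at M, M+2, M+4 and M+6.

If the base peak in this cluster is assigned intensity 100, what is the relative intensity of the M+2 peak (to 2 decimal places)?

40.36

Term probabilities: M 0.0238, M+2 0.1767, M+4 0.4379, M+6 0.3616. Base peak = M+4.
P(M+4) = C(3,2) × 0.28754^1 × 0.71246^2 = 3 × 0.28754 × 0.50759925 = 0.437865 (base)
P(M+2) = C(3,1) × 0.28754^2 × 0.71246^1 = 3 × 0.08267925 × 0.71246 = 0.176717
Relative intensity = 0.176717 / 0.437865 × 100 = 40.36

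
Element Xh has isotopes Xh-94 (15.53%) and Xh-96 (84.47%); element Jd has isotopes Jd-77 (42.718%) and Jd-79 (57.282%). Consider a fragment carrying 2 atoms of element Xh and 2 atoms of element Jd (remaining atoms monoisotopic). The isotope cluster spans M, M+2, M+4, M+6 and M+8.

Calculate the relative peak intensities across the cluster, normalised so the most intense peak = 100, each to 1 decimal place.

1.0 : 13.7 : 61.2 : 100.0 : 53.8

Element Xh pattern (n=2): 0.02411809 : 0.26236382 : 0.71351809
Element Jd pattern (n=2): 0.18248275 : 0.4893945 : 0.32812275
Convolve the two distributions (both contribute in 2-u steps):
  M: 0.02411809×0.18248275 = 0.004401
  M+2: 0.02411809×0.4893945 + 0.26236382×0.18248275 = 0.059680
  M+4: 0.02411809×0.32812275 + 0.26236382×0.4893945 + 0.71351809×0.18248275 = 0.266518
  M+6: 0.26236382×0.32812275 + 0.71351809×0.4893945 = 0.435279
  M+8: 0.71351809×0.32812275 = 0.234122
Scale to base peak (0.435279) = 100: 1.0 : 13.7 : 61.2 : 100.0 : 53.8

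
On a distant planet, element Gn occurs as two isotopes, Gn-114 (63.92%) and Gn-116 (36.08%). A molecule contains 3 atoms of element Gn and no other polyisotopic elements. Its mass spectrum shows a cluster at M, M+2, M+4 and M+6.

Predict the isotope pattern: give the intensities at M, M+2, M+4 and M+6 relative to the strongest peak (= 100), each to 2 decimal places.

59.05 : 100.00 : 56.45 : 10.62

The 3 Gn atoms are independent, so intensities follow the terms of (0.6392 + 0.3608)^3.
P(M) = 0.6392^3 = 0.261162
P(M+2) = 3 × 0.6392^2 × 0.3608^1 = 0.442243
P(M+4) = 3 × 0.6392^1 × 0.3608^2 = 0.249627
P(M+6) = 0.3608^3 = 0.046968
The M+2 peak is largest (0.442243); scaling to 100 gives 59.05 : 100.00 : 56.45 : 10.62.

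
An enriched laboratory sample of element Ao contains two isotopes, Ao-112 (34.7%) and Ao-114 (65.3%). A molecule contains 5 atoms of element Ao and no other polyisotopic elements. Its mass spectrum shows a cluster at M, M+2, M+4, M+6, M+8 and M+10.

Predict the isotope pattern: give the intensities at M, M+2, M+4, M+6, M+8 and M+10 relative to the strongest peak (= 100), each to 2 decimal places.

1.50 : 14.12 : 53.14 : 100.00 : 94.09 : 35.41

Expanding (0.347 + 0.653)^5:
P(M) = 0.347^5 = 0.005031
P(M+2) = 5 × 0.347^4 × 0.653^1 = 0.047337
P(M+4) = 10 × 0.347^3 × 0.653^2 = 0.178162
P(M+6) = 10 × 0.347^2 × 0.653^3 = 0.335273
P(M+8) = 5 × 0.347^1 × 0.653^4 = 0.315466
P(M+10) = 0.653^5 = 0.118731
The M+6 peak is largest (0.335273); scaling to 100 gives 1.50 : 14.12 : 53.14 : 100.00 : 94.09 : 35.41.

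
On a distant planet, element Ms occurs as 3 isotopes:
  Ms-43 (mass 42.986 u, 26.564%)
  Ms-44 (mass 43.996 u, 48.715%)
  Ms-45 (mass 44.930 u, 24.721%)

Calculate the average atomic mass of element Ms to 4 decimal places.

The abundance-weighted mean is 0.26564 × 42.986 + 0.48715 × 43.996 + 0.24721 × 44.930
= 11.41880 + 21.43265 + 11.10715 = 43.95860 u

43.9586 u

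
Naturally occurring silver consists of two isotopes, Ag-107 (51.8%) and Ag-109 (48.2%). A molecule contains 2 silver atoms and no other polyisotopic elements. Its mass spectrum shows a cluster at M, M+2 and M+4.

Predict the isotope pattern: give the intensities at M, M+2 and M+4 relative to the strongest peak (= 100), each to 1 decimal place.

Each Ag atom is independently Ag-107 (p = 0.518) or Ag-109 (q = 0.482); the cluster is the binomial expansion (p + q)^2.
P(M) = 0.518^2 = 0.268324
P(M+2) = 2 × 0.518^1 × 0.482^1 = 0.499352
P(M+4) = 0.482^2 = 0.232324
The M+2 peak is largest (0.499352); scaling to 100 gives 53.7 : 100.0 : 46.5.

53.7 : 100.0 : 46.5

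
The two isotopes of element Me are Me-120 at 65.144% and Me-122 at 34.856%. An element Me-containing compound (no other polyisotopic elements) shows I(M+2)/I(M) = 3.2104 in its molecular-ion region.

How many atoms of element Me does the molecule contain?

For n independent Me atoms, I(M+2)/I(M) = n · (abundance Me-122) / (abundance Me-120) = n · 0.34856/0.65144.
n = 3.2104 × 0.65144/0.34856 = 6.00 ≈ 6

6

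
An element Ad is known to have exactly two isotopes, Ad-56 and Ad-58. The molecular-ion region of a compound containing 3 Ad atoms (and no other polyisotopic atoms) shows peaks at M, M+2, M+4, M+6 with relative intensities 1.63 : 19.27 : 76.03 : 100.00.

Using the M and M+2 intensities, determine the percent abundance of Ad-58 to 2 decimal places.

Write p for the Ad-56 fraction. I(M+2)/I(M) = [C(3,1)·p^2·(1−p)] / p^3 = 3·(1−p)/p = 19.27/1.63 = 11.8221
(1−p)/p = 11.8221/3 = 3.9407  ⇒  p = 1/(1 + 3.9407) = 0.2024
Ad-56: 20.24%, Ad-58: 79.76%.

79.76%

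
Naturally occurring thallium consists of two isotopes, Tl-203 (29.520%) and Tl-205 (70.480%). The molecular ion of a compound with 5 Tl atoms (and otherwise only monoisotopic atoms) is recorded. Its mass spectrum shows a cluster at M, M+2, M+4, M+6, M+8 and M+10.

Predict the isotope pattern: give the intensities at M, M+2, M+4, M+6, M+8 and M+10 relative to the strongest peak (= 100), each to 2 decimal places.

Expanding (0.29520 + 0.70480)^5:
P(M) = 0.29520^5 = 0.002242
P(M+2) = 5 × 0.29520^4 × 0.70480^1 = 0.026761
P(M+4) = 10 × 0.29520^3 × 0.70480^2 = 0.127785
P(M+6) = 10 × 0.29520^2 × 0.70480^3 = 0.305092
P(M+8) = 5 × 0.29520^1 × 0.70480^4 = 0.364208
P(M+10) = 0.70480^5 = 0.173912
The M+8 peak is largest (0.364208); scaling to 100 gives 0.62 : 7.35 : 35.09 : 83.77 : 100.00 : 47.75.

0.62 : 7.35 : 35.09 : 83.77 : 100.00 : 47.75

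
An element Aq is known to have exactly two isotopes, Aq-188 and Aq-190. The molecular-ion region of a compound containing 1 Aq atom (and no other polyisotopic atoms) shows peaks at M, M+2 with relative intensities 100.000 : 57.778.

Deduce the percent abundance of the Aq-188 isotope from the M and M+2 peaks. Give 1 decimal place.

Write p for the Aq-188 fraction. I(M+2)/I(M) = [C(1,1)·p^0·(1−p)] / p^1 = 1·(1−p)/p = 57.778/100.000 = 0.5778
(1−p)/p = 0.5778/1 = 0.5778  ⇒  p = 1/(1 + 0.5778) = 0.6338
Aq-188: 63.4%, Aq-190: 36.6%.

63.4%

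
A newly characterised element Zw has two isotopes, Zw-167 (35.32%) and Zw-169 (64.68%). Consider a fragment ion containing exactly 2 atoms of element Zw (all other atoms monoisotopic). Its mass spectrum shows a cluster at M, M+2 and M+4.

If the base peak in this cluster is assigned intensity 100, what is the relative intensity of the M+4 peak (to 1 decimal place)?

91.6

(0.3532 + 0.6468)^2 gives M 0.1248, M+2 0.4569, M+4 0.4184; the largest is M+2.
P(M+2) = C(2,1) × 0.3532^1 × 0.6468^1 = 2 × 0.3532 × 0.6468 = 0.456900 (base)
P(M+4) = C(2,2) × 0.3532^0 × 0.6468^2 = 1 × 1.0000 × 0.41835024 = 0.418350
Relative intensity = 0.418350 / 0.456900 × 100 = 91.6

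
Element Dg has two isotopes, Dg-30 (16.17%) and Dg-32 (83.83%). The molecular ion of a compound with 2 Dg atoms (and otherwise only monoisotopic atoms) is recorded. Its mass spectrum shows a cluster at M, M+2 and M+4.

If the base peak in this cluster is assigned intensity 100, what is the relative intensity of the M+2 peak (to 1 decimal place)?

38.6

Term probabilities: M 0.0261, M+2 0.2711, M+4 0.7027. Base peak = M+4.
P(M+4) = C(2,2) × 0.1617^0 × 0.8383^2 = 1 × 1.0000 × 0.70274689 = 0.702747 (base)
P(M+2) = C(2,1) × 0.1617^1 × 0.8383^1 = 2 × 0.1617 × 0.8383 = 0.271106
Relative intensity = 0.271106 / 0.702747 × 100 = 38.6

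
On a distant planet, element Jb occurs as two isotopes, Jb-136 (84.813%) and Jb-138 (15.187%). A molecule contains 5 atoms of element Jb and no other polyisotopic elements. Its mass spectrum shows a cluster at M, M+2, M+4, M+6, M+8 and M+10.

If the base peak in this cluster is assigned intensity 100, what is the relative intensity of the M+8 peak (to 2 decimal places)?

0.51

Binomial terms of (0.84813 + 0.15187)^5: M 0.4388, M+2 0.3929, M+4 0.1407, M+6 0.0252, M+8 0.0023, M+10 0.0001 → M is the base peak.
P(M) = C(5,0) × 0.84813^5 × 0.15187^0 = 1 × 0.43884598 × 1.0000 = 0.438846 (base)
P(M+8) = C(5,4) × 0.84813^1 × 0.15187^4 = 5 × 0.84813 × 0.00053197 = 0.002256
Relative intensity = 0.002256 / 0.438846 × 100 = 0.51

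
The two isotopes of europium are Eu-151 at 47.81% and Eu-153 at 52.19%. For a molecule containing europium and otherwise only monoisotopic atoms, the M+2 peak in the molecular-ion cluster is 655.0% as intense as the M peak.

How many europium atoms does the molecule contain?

6

With n Eu atoms, P(M+2)/P(M) = C(n,1)·p^(n−1)q / p^n = n·q/p = n · 0.5219/0.4781.
n = 6.550 × 0.4781/0.5219 = 6.00 ≈ 6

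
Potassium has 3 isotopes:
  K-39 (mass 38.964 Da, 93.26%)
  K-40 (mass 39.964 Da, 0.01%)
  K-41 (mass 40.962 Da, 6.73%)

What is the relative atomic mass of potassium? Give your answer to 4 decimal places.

Weight each isotope mass by its fractional abundance: 0.9326 × 38.964 + 0.0001 × 39.964 + 0.0673 × 40.962
= 36.33783 + 0.00400 + 2.75674 = 39.09857 Da

39.0986 Da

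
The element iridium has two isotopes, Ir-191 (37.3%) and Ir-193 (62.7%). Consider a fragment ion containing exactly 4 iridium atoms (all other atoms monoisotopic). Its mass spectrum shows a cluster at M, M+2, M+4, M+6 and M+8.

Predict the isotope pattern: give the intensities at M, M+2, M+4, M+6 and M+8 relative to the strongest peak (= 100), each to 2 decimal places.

Each Ir atom is independently Ir-191 (p = 0.373) or Ir-193 (q = 0.627); the cluster is the binomial expansion (p + q)^4.
P(M) = 0.373^4 = 0.019357
P(M+2) = 4 × 0.373^3 × 0.627^1 = 0.130153
P(M+4) = 6 × 0.373^2 × 0.627^2 = 0.328174
P(M+6) = 4 × 0.373^1 × 0.627^3 = 0.367766
P(M+8) = 0.627^4 = 0.154550
The M+6 peak is largest (0.367766); scaling to 100 gives 5.26 : 35.39 : 89.23 : 100.00 : 42.02.

5.26 : 35.39 : 89.23 : 100.00 : 42.02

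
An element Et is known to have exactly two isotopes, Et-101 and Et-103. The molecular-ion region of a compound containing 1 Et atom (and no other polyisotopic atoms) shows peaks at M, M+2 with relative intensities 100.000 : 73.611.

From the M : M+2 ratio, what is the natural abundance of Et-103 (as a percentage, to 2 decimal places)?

42.40%

Write p for the Et-101 fraction. I(M+2)/I(M) = [C(1,1)·p^0·(1−p)] / p^1 = 1·(1−p)/p = 73.611/100.000 = 0.7361
(1−p)/p = 0.7361/1 = 0.7361  ⇒  p = 1/(1 + 0.7361) = 0.5760
Et-101: 57.60%, Et-103: 42.40%.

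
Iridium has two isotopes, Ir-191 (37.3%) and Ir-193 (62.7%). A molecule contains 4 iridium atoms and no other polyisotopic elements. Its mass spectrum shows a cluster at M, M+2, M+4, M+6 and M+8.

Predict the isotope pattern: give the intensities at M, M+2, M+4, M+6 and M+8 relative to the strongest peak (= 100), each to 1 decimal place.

Expanding (0.373 + 0.627)^4:
P(M) = 0.373^4 = 0.019357
P(M+2) = 4 × 0.373^3 × 0.627^1 = 0.130153
P(M+4) = 6 × 0.373^2 × 0.627^2 = 0.328174
P(M+6) = 4 × 0.373^1 × 0.627^3 = 0.367766
P(M+8) = 0.627^4 = 0.154550
The M+6 peak is largest (0.367766); scaling to 100 gives 5.3 : 35.4 : 89.2 : 100.0 : 42.0.

5.3 : 35.4 : 89.2 : 100.0 : 42.0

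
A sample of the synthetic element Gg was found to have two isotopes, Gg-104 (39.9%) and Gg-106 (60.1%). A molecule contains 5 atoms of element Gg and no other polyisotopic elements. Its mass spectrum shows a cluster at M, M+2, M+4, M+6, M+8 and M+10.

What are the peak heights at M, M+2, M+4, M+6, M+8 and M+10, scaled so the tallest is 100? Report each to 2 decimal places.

2.93 : 22.04 : 66.39 : 100.00 : 75.31 : 22.69

Expanding (0.399 + 0.601)^5:
P(M) = 0.399^5 = 0.010113
P(M+2) = 5 × 0.399^4 × 0.601^1 = 0.076162
P(M+4) = 10 × 0.399^3 × 0.601^2 = 0.229439
P(M+6) = 10 × 0.399^2 × 0.601^3 = 0.345596
P(M+8) = 5 × 0.399^1 × 0.601^4 = 0.260280
P(M+10) = 0.601^5 = 0.078410
The M+6 peak is largest (0.345596); scaling to 100 gives 2.93 : 22.04 : 66.39 : 100.00 : 75.31 : 22.69.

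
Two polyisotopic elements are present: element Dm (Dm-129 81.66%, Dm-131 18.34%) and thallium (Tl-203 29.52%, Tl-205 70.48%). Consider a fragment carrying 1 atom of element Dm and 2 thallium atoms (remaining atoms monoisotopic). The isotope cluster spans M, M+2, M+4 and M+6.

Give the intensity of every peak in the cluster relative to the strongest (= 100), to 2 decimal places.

Element Dm pattern (n=1): 0.8166 : 0.1834
Thallium pattern (n=2): 0.08714304 : 0.41611392 : 0.49674304
Convolve the two distributions (both contribute in 2-u steps):
  M: 0.8166×0.08714304 = 0.071161
  M+2: 0.8166×0.41611392 + 0.1834×0.08714304 = 0.355781
  M+4: 0.8166×0.49674304 + 0.1834×0.41611392 = 0.481956
  M+6: 0.1834×0.49674304 = 0.091103
Scale to base peak (0.481956) = 100: 14.77 : 73.82 : 100.00 : 18.90

14.77 : 73.82 : 100.00 : 18.90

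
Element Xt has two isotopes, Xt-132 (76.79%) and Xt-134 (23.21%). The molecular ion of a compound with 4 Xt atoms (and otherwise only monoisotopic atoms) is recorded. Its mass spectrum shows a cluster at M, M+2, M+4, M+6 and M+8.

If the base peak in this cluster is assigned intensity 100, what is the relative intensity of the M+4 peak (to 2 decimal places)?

Binomial terms of (0.7679 + 0.2321)^4: M 0.3477, M+2 0.4204, M+4 0.1906, M+6 0.0384, M+8 0.0029 → M+2 is the base peak.
P(M+2) = C(4,1) × 0.7679^3 × 0.2321^1 = 4 × 0.45280791 × 0.2321 = 0.420387 (base)
P(M+4) = C(4,2) × 0.7679^2 × 0.2321^2 = 6 × 0.58967041 × 0.05387041 = 0.190595
Relative intensity = 0.190595 / 0.420387 × 100 = 45.34

45.34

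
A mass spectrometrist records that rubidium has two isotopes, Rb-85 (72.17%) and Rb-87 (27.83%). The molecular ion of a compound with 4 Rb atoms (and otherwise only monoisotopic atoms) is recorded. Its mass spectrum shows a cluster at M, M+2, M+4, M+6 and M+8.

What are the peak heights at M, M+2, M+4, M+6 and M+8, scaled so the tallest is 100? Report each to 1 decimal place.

64.8 : 100.0 : 57.8 : 14.9 : 1.4

Expanding (0.7217 + 0.2783)^4:
P(M) = 0.7217^4 = 0.271286
P(M+2) = 4 × 0.7217^3 × 0.2783^1 = 0.418450
P(M+4) = 6 × 0.7217^2 × 0.2783^2 = 0.242042
P(M+6) = 4 × 0.7217^1 × 0.2783^3 = 0.062224
P(M+8) = 0.2783^4 = 0.005999
The M+2 peak is largest (0.418450); scaling to 100 gives 64.8 : 100.0 : 57.8 : 14.9 : 1.4.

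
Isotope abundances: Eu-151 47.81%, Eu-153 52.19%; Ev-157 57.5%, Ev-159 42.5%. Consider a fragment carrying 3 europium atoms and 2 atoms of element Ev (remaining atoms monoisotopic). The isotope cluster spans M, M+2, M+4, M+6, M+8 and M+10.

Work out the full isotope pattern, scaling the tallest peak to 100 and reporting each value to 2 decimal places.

11.16 : 53.03 : 100.00 : 93.44 : 43.25 : 7.93

Europium pattern (n=3): 0.10928391 : 0.3578871 : 0.39067407 : 0.14215492
Element Ev pattern (n=2): 0.330625 : 0.48875 : 0.180625
Convolve the two distributions (both contribute in 2-u steps):
  M: 0.10928391×0.330625 = 0.036132
  M+2: 0.10928391×0.48875 + 0.3578871×0.330625 = 0.171739
  M+4: 0.10928391×0.180625 + 0.3578871×0.48875 + 0.39067407×0.330625 = 0.323823
  M+6: 0.3578871×0.180625 + 0.39067407×0.48875 + 0.14215492×0.330625 = 0.302585
  M+8: 0.39067407×0.180625 + 0.14215492×0.48875 = 0.140044
  M+10: 0.14215492×0.180625 = 0.025677
Scale to base peak (0.323823) = 100: 11.16 : 53.03 : 100.00 : 93.44 : 43.25 : 7.93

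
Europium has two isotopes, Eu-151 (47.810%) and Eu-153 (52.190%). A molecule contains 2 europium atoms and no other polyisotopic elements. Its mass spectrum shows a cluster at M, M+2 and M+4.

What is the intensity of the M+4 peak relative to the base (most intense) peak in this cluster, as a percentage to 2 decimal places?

Term probabilities: M 0.2286, M+2 0.4990, M+4 0.2724. Base peak = M+2.
P(M+2) = C(2,1) × 0.47810^1 × 0.52190^1 = 2 × 0.4781 × 0.5219 = 0.499041 (base)
P(M+4) = C(2,2) × 0.47810^0 × 0.52190^2 = 1 × 1.0000 × 0.27237961 = 0.272380
Relative intensity = 0.272380 / 0.499041 × 100 = 54.58

54.58%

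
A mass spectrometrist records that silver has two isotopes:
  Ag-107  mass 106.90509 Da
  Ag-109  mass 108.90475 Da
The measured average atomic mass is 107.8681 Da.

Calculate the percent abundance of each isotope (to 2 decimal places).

With x = fraction of Ag-107 (so Ag-109 is 1 − x):
106.90509·x + 108.90475·(1 − x) = 107.8681
(106.90509 − 108.90475)·x = 107.8681 − 108.90475
x = -1.03665 / -1.99966 = 0.51841 → 51.84% Ag-107, 48.16% Ag-109.

Ag-107: 51.84%, Ag-109: 48.16%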